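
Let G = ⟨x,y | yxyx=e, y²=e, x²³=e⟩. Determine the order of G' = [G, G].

G' = [G, G] is generated by all commutators. The generator-pair commutators are: [x, y] = x².
The subgroup they normally generate is {e, x, x², x³, x⁴, x⁵, x⁶, x⁷, x⁸, x⁹, x¹⁰, x¹¹, x¹², x¹³, x¹⁴, x¹⁵, x¹⁶, x¹⁷, x¹⁸, x¹⁹, x²⁰, x²¹, x²²}, of order 23.
Check: |G/G'| = 46/23 = 2 is the order of the abelianisation.

Answer: 23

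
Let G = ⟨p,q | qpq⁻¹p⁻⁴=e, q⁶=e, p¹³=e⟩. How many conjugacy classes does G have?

The conjugacy classes (representative and size) are:
  [e] (size 1), [p⁴] (size 6), [p¹¹] (size 6), [p⁷q] (size 13), [p⁸q²] (size 13), [p¹²q³] (size 13), [p⁵q⁴] (size 13), [p¹¹q⁵] (size 13).
Class equation: 1 + 6 + 6 + 13 + 13 + 13 + 13 + 13 = 78 = |G|. So G has 8 conjugacy classes.

Answer: 8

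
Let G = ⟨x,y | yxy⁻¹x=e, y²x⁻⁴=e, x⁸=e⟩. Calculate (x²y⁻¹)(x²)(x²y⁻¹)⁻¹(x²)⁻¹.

[(x²y⁻¹), (x²)] = (x²y⁻¹)·(x²)·(x²y⁻¹)⁻¹·(x²)⁻¹.
  (x²y⁻¹) · (x²) = y⁻¹
  (y⁻¹) · (x²y) = x⁶
  (x⁶) · (x⁶) = x⁴

Answer: x⁴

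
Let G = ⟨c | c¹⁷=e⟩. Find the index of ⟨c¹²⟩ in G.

First find ord(c¹²) by computing successive powers:
  (c¹²)¹ = c¹², (c¹²)² = c⁷, (c¹²)³ = c², (c¹²)⁴ = c¹⁴, (c¹²)⁵ = c⁹, (c¹²)⁶ = c⁴, (c¹²)⁷ = c¹⁶, (c¹²)⁸ = c¹¹, (c¹²)⁹ = c⁶, (c¹²)¹⁰ = c, (c¹²)¹¹ = c¹³, (c¹²)¹² = c⁸, (c¹²)¹³ = c³, (c¹²)¹⁴ = c¹⁵, (c¹²)¹⁵ = c¹⁰, (c¹²)¹⁶ = c⁵, (c¹²)¹⁷ = e.
So |⟨c¹²⟩| = ord(c¹²) = 17. With |G| = 17, by Lagrange [G : ⟨c¹²⟩] = 17/17 = 1.

Answer: 1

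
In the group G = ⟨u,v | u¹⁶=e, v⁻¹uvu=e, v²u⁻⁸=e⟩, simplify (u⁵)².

Compute successive powers of (u⁵), reducing at each step:
  (u⁵)²: (u⁵) · u⁵ = u¹⁰

Answer: u¹⁰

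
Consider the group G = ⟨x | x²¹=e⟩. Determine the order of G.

G is generated by a single element, so G is cyclic. The relator gives x²¹ = e and no smaller power is forced to be e, so the 21 powers {e, x, x², x³, x⁴, x⁵, x⁶, x⁷, x⁸, x⁹, x²⁰, x¹², x¹³, x¹¹, x¹⁰, x¹⁴, x¹⁵, x¹⁶, x¹⁷, x¹⁸, x¹⁹} are distinct. Hence |G| = 21.

Answer: 21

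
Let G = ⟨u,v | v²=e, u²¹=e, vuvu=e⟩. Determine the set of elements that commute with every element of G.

An element z ∈ Z(G) iff z commutes with every generator.
For example e is central: e·u = u = u·e; e·v = v = v·e.
Whereas u ∉ Z(G) since u·v = uv ≠ u²⁰v = v·u.
Checking each of the 42 elements this way gives Z(G) = {e}, of order 1.

Answer: {e}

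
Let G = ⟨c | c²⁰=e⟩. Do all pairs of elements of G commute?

G has a single generator, so G is cyclic and hence abelian.

Answer: Yes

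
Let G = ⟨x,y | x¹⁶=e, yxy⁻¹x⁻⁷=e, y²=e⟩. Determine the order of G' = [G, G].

G' = [G, G] is generated by all commutators. The generator-pair commutators are: [x, y] = x¹⁰.
The subgroup they normally generate is {e, x², x⁴, x⁶, x⁸, x¹⁰, x¹², x¹⁴}, of order 8.
Check: |G/G'| = 32/8 = 4 is the order of the abelianisation.

Answer: 8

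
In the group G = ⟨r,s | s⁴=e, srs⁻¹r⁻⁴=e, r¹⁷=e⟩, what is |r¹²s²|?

Compute successive powers until reaching e:
  (r¹²s²)¹ = r¹²s², (r¹²s²)² = e.
The smallest positive k with (r¹²s²)ᵏ = e is 2.

Answer: 2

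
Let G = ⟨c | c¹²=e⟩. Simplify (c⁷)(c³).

Compute (c⁷) · (c³) by multiplying left to right and reducing via the relations at each step:
  (c⁷) · c³ = c¹⁰

Answer: c¹⁰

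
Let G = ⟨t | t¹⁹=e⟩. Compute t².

Compute successive powers of t, reducing at each step:
  t²: t · t = t²

Answer: t²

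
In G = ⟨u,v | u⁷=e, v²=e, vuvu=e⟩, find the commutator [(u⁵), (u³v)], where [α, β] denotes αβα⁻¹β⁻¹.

[(u⁵), (u³v)] = (u⁵)·(u³v)·(u⁵)⁻¹·(u³v)⁻¹.
  (u⁵) · (u³v) = uv
  (uv) · (u²) = u⁶v
  (u⁶v) · (u³v) = u³

Answer: u³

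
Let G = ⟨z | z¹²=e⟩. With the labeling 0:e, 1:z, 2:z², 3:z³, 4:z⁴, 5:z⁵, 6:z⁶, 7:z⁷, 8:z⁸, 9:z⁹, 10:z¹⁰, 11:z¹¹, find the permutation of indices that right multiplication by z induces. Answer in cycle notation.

(0 1 2 3 4 5 6 7 8 9 10 11)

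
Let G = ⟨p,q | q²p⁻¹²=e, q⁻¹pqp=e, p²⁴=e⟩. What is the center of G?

An element z ∈ Z(G) iff z commutes with every generator.
For example p¹² is central: (p¹²)·p = p¹³ = p·(p¹²); (p¹²)·q = q⁻¹ = q·(p¹²).
Whereas p ∉ Z(G) since p·q = pq ≠ p¹¹q⁻¹ = q·p.
Checking each of the 48 elements this way gives Z(G) = {e, p¹²}, of order 2.

Answer: {e, p¹²}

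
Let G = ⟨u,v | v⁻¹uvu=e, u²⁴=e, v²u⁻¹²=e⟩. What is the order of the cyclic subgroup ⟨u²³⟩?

|⟨u²³⟩| equals the order of u²³. Compute successive powers until reaching e:
  (u²³)¹ = u²³, (u²³)² = u²², (u²³)³ = u²¹, (u²³)⁴ = u²⁰, (u²³)⁵ = u¹⁹, (u²³)⁶ = u¹⁸, (u²³)⁷ = u¹⁷, (u²³)⁸ = u¹⁶, (u²³)⁹ = u¹⁵, (u²³)¹⁰ = u¹⁴, (u²³)¹¹ = u¹³, (u²³)¹² = u¹², (u²³)¹³ = u¹¹, (u²³)¹⁴ = u¹⁰, (u²³)¹⁵ = u⁹, (u²³)¹⁶ = u⁸, (u²³)¹⁷ = u⁷, (u²³)¹⁸ = u⁶, (u²³)¹⁹ = u⁵, (u²³)²⁰ = u⁴, (u²³)²¹ = u³, (u²³)²² = u², (u²³)²³ = u, (u²³)²⁴ = e.
The smallest positive k with (u²³)ᵏ = e is 24, so |⟨u²³⟩| = 24.

Answer: 24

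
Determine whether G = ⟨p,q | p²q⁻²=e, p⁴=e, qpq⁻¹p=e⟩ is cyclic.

Every cyclic group is abelian. But p·q = pq while q·p = pq⁻¹, so p·q ≠ q·p and G is not abelian. Hence G is not cyclic.

Answer: No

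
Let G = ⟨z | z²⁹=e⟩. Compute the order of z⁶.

Compute successive powers until reaching e:
  (z⁶)¹ = z⁶, (z⁶)² = z¹², (z⁶)³ = z¹⁸, (z⁶)⁴ = z²⁴, (z⁶)⁵ = z, (z⁶)⁶ = z⁷, (z⁶)⁷ = z¹³, (z⁶)⁸ = z¹⁹, (z⁶)⁹ = z²⁵, (z⁶)¹⁰ = z², (z⁶)¹¹ = z⁸, (z⁶)¹² = z¹⁴, (z⁶)¹³ = z²⁰, (z⁶)¹⁴ = z²⁶, (z⁶)¹⁵ = z³, (z⁶)¹⁶ = z⁹, (z⁶)¹⁷ = z¹⁵, (z⁶)¹⁸ = z²¹, (z⁶)¹⁹ = z²⁷, (z⁶)²⁰ = z⁴, (z⁶)²¹ = z¹⁰, (z⁶)²² = z¹⁶, (z⁶)²³ = z²², (z⁶)²⁴ = z²⁸, (z⁶)²⁵ = z⁵, (z⁶)²⁶ = z¹¹, (z⁶)²⁷ = z¹⁷, (z⁶)²⁸ = z²³, (z⁶)²⁹ = e.
The smallest positive k with (z⁶)ᵏ = e is 29.

Answer: 29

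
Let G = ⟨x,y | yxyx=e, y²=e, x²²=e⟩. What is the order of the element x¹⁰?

Compute successive powers until reaching e:
  (x¹⁰)¹ = x¹⁰, (x¹⁰)² = x²⁰, (x¹⁰)³ = x⁸, (x¹⁰)⁴ = x¹⁸, (x¹⁰)⁵ = x⁶, (x¹⁰)⁶ = x¹⁶, (x¹⁰)⁷ = x⁴, (x¹⁰)⁸ = x¹⁴, (x¹⁰)⁹ = x², (x¹⁰)¹⁰ = x¹², (x¹⁰)¹¹ = e.
The smallest positive k with (x¹⁰)ᵏ = e is 11.

Answer: 11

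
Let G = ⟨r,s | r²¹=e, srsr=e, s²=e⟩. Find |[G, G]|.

G' = [G, G] is generated by all commutators. The generator-pair commutators are: [r, s] = r².
The subgroup they normally generate is {e, r, r², r³, r⁴, r⁵, r⁶, r⁷, r⁸, r⁹, r¹⁰, r¹¹, r¹², r¹³, r¹⁴, r¹⁵, r¹⁶, r¹⁷, r¹⁸, r¹⁹, r²⁰}, of order 21.
Check: |G/G'| = 42/21 = 2 is the order of the abelianisation.

Answer: 21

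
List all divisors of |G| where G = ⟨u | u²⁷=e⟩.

|G| = 27 = 3³. By Lagrange's theorem the order of any subgroup divides 27; the divisors of 27 are 1, 3, 9, 27.

Answer: 1, 3, 9, 27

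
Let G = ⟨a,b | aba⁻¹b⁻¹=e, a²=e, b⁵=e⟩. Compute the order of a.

Compute successive powers until reaching e:
  a¹ = a, a² = e.
The smallest positive k with aᵏ = e is 2.

Answer: 2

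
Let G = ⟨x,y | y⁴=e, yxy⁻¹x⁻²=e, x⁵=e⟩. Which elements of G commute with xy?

⟨xy⟩ ⊆ C_G(xy) since powers of xy commute with xy; so |C_G(xy)| ≥ |⟨xy⟩| = 4.
By orbit–stabilizer, |C_G(xy)| = |G| / |conj. class of xy| = 20 / 5 = 4.
The 4 elements commuting with xy are {e, xy, x²y³, x³y²}.

Answer: {e, xy, x²y³, x³y²}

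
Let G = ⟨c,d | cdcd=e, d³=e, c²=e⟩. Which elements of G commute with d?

⟨d⟩ ⊆ C_G(d) since powers of d commute with d; so |C_G(d)| ≥ |⟨d⟩| = 3.
By orbit–stabilizer, |C_G(d)| = |G| / |conj. class of d| = 6 / 2 = 3.
The 3 elements commuting with d are {e, d, d²}.

Answer: {e, d, d²}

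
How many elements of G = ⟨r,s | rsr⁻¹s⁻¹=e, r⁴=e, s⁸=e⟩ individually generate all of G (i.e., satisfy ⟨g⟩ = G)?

⟨g⟩ = G would require ord(g) = |G| = 32, but the maximum element order in G is 8 < 32. So G is not cyclic and no single element generates it: the count is 0.

Answer: 0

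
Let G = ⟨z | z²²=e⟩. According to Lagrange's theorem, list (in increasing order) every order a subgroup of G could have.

|G| = 22 = 2 · 11. By Lagrange's theorem the order of any subgroup divides 22; the divisors of 22 are 1, 2, 11, 22.

Answer: 1, 2, 11, 22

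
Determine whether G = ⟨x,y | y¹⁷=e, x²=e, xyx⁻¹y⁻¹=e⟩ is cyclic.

|G| = 34. The element xy has order 34 (its powers give 34 distinct elements), so ⟨xy⟩ = G and G is cyclic.

Answer: Yes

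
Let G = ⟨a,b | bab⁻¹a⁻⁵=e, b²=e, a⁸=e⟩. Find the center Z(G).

An element z ∈ Z(G) iff z commutes with every generator.
For example a² is central: (a²)·a = a³ = a·(a²); (a²)·b = a²b = b·(a²).
Whereas a ∉ Z(G) since a·b = ab ≠ a⁵b = b·a.
Checking each of the 16 elements this way gives Z(G) = {e, a², a⁴, a⁶}, of order 4.

Answer: {e, a², a⁴, a⁶}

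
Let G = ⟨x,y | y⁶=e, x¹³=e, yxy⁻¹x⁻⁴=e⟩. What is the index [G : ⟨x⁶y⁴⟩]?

First find ord(x⁶y⁴) by computing successive powers:
  (x⁶y⁴)¹ = x⁶y⁴, (x⁶y⁴)² = x⁸y², (x⁶y⁴)³ = e.
So |⟨x⁶y⁴⟩| = ord(x⁶y⁴) = 3. With |G| = 78, by Lagrange [G : ⟨x⁶y⁴⟩] = 78/3 = 26.

Answer: 26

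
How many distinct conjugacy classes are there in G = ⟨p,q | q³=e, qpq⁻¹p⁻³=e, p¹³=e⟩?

The conjugacy classes (representative and size) are:
  [e] (size 1), [p] (size 3), [p⁵] (size 3), [p¹⁰] (size 3), [p⁸] (size 3), [p¹⁰q] (size 13), [p⁷q²] (size 13).
Class equation: 1 + 3 + 3 + 3 + 3 + 13 + 13 = 39 = |G|. So G has 7 conjugacy classes.

Answer: 7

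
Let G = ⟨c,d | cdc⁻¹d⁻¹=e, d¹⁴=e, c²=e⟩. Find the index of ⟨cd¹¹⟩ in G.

First find ord(cd¹¹) by computing successive powers:
  (cd¹¹)¹ = cd¹¹, (cd¹¹)² = d⁸, (cd¹¹)³ = cd⁵, (cd¹¹)⁴ = d², (cd¹¹)⁵ = cd¹³, (cd¹¹)⁶ = d¹⁰, (cd¹¹)⁷ = cd⁷, (cd¹¹)⁸ = d⁴, (cd¹¹)⁹ = cd, (cd¹¹)¹⁰ = d¹², (cd¹¹)¹¹ = cd⁹, (cd¹¹)¹² = d⁶, (cd¹¹)¹³ = cd³, (cd¹¹)¹⁴ = e.
So |⟨cd¹¹⟩| = ord(cd¹¹) = 14. With |G| = 28, by Lagrange [G : ⟨cd¹¹⟩] = 28/14 = 2.

Answer: 2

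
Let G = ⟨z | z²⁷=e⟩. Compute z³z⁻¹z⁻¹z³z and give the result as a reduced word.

Multiply left to right, reducing at each step:
  (z³) · z⁻¹ = z²
  (z²) · z⁻¹ = z
  z · z³ = z⁴
  (z⁴) · z = z⁵

Answer: z⁵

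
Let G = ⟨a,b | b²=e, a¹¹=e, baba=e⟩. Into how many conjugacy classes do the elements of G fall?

The conjugacy classes (representative and size) are:
  [e] (size 1), [a¹⁰] (size 2), [a²] (size 2), [a³] (size 2), [a⁷] (size 2), [a⁶] (size 2), [a²b] (size 11).
Class equation: 1 + 2 + 2 + 2 + 2 + 2 + 11 = 22 = |G|. So G has 7 conjugacy classes.

Answer: 7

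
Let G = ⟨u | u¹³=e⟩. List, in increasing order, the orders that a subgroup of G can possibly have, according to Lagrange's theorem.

|G| = 13 = 13. By Lagrange's theorem the order of any subgroup divides 13; the divisors of 13 are 1, 13.

Answer: 1, 13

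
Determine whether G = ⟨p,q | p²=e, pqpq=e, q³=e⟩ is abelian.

p·q = pq but q·p = pq², so p·q ≠ q·p and G is not abelian.

Answer: No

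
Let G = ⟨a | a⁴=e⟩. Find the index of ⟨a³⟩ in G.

First find ord(a³) by computing successive powers:
  (a³)¹ = a³, (a³)² = a², (a³)³ = a, (a³)⁴ = e.
So |⟨a³⟩| = ord(a³) = 4. With |G| = 4, by Lagrange [G : ⟨a³⟩] = 4/4 = 1.

Answer: 1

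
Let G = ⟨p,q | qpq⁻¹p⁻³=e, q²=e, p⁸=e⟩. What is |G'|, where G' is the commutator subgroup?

G' = [G, G] is generated by all commutators. The generator-pair commutators are: [p, q] = p⁶.
The subgroup they normally generate is {e, p², p⁴, p⁶}, of order 4.
Check: |G/G'| = 16/4 = 4 is the order of the abelianisation.

Answer: 4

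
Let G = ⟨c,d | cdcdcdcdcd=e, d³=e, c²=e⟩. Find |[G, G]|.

G' = [G, G] is generated by all commutators. The generator-pair commutators are: [c, d] = cdcd².
The subgroup they normally generate is {e, c, d, d², cd, cdc, cdcd, cdcdc, d²cd²c, d²cd², d²c, cd², dc, dcd, dcdc, cd²cd²c, cd²cd², cd²c, d²cd, d²cdc, d²cdcd, dcd²cd², dcd²c, dcd², cdcd², cd²cd, cd²cdc, cd²cdcd, cdcd²cd², cdcd²c, d²cd²cd, cdcd²cd, cdcd²cdc, cdcd²cdcd, d²cd²cdcd², d²cd²cdc, d²cd²cdcd, d²cdcd²cd², d²cdcd²c, d²cdcd², dcdcd², dcd²cd, dcd²cdc, dcd²cdcd, dcdcd²cd², dcdcd²c, dcdcd²cd, cd²cdcd²cd², cd²cdcd²c, cd²cdcd², d²cdcd²cd, d²cdcd²cdc, dcd²cdcd²c, dcd²cdcd², cd²cdcd²cd, cd²cdcd²cdc, cdcd²cdcd²c, cdcd²cdcd², cdcd²cdcd²cd, dcd²cdcd²cd}, of order 60.
Check: |G/G'| = 60/60 = 1 is the order of the abelianisation.

Answer: 60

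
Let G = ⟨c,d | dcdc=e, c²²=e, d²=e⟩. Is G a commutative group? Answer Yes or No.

c·d = cd but d·c = c²¹d, so c·d ≠ d·c and G is not abelian.

Answer: No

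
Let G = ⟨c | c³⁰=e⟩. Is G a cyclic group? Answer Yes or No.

|G| = 30. The element c has order 30 (its powers give 30 distinct elements), so ⟨c⟩ = G and G is cyclic.

Answer: Yes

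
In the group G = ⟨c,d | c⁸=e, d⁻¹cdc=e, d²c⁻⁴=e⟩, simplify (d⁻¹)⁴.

Compute successive powers of (d⁻¹), reducing at each step:
  (d⁻¹)²: (d⁻¹) · d⁻¹ = c⁴
  (d⁻¹)³: (c⁴) · d⁻¹ = d
  (d⁻¹)⁴: d · d⁻¹ = e

Answer: e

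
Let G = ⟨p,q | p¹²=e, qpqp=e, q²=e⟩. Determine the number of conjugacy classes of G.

The conjugacy classes (representative and size) are:
  [e] (size 1), [p¹¹] (size 2), [p²] (size 2), [p⁹] (size 2), [p⁴] (size 2), [p⁵] (size 2), [p⁶] (size 1), [q] (size 6), [pq] (size 6).
Class equation: 1 + 2 + 2 + 2 + 2 + 2 + 1 + 6 + 6 = 24 = |G|. So G has 9 conjugacy classes.

Answer: 9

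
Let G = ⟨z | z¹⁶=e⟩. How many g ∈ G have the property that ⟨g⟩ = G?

G is cyclic of order 16. An element generates G iff its order is 16, and a cyclic group of order 16 has exactly φ(16) = 8 such elements.

Answer: 8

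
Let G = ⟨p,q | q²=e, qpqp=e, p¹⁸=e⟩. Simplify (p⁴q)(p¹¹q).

Compute (p⁴q) · (p¹¹q) by multiplying left to right and reducing via the relations at each step:
  (p⁴q) · p¹¹ = p¹¹q
  (p¹¹q) · q = p¹¹

Answer: p¹¹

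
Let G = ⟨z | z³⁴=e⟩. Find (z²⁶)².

Compute successive powers of (z²⁶), reducing at each step:
  (z²⁶)²: (z²⁶) · z²⁶ = z¹⁸

Answer: z¹⁸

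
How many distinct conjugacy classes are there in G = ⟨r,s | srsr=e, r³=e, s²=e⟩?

The conjugacy classes (representative and size) are:
  [e] (size 1), [r] (size 2), [rs] (size 3).
Class equation: 1 + 2 + 3 = 6 = |G|. So G has 3 conjugacy classes.

Answer: 3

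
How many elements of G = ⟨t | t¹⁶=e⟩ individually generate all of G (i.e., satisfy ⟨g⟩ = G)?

G is cyclic of order 16. An element generates G iff its order is 16, and a cyclic group of order 16 has exactly φ(16) = 8 such elements.

Answer: 8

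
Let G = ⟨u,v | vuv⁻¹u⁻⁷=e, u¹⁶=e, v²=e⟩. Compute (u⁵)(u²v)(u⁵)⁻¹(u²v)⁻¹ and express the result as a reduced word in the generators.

[(u⁵), (u²v)] = (u⁵)·(u²v)·(u⁵)⁻¹·(u²v)⁻¹.
  (u⁵) · (u²v) = u⁷v
  (u⁷v) · (u¹¹) = u⁴v
  (u⁴v) · (u²v) = u²

Answer: u²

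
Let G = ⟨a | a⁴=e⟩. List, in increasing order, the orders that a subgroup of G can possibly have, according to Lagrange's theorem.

|G| = 4 = 2². By Lagrange's theorem the order of any subgroup divides 4; the divisors of 4 are 1, 2, 4.

Answer: 1, 2, 4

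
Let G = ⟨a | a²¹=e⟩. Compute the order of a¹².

Compute successive powers until reaching e:
  (a¹²)¹ = a¹², (a¹²)² = a³, (a¹²)³ = a¹⁵, (a¹²)⁴ = a⁶, (a¹²)⁵ = a¹⁸, (a¹²)⁶ = a⁹, (a¹²)⁷ = e.
The smallest positive k with (a¹²)ᵏ = e is 7.

Answer: 7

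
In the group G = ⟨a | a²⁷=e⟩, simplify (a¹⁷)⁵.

Compute successive powers of (a¹⁷), reducing at each step:
  (a¹⁷)²: (a¹⁷) · a¹⁷ = a⁷
  (a¹⁷)³: (a⁷) · a¹⁷ = a²⁴
  (a¹⁷)⁴: (a²⁴) · a¹⁷ = a¹⁴
  (a¹⁷)⁵: (a¹⁴) · a¹⁷ = a⁴

Answer: a⁴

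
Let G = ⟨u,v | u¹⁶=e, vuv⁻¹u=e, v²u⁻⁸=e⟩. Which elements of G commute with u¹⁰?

⟨u¹⁰⟩ ⊆ C_G(u¹⁰) since powers of u¹⁰ commute with u¹⁰; so |C_G(u¹⁰)| ≥ |⟨u¹⁰⟩| = 8.
By orbit–stabilizer, |C_G(u¹⁰)| = |G| / |conj. class of u¹⁰| = 32 / 2 = 16.
The 16 elements commuting with u¹⁰ are {e, u, u², u³, u⁴, u⁵, u⁶, u⁷, u⁸, u⁹, u¹⁰, u¹¹, u¹², u¹³, u¹⁴, u¹⁵}.

Answer: {e, u, u², u³, u⁴, u⁵, u⁶, u⁷, u⁸, u⁹, u¹⁰, u¹¹, u¹², u¹³, u¹⁴, u¹⁵}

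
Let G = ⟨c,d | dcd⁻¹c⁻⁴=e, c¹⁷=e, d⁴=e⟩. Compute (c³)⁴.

Compute successive powers of (c³), reducing at each step:
  (c³)²: (c³) · c³ = c⁶
  (c³)³: (c⁶) · c³ = c⁹
  (c³)⁴: (c⁹) · c³ = c¹²

Answer: c¹²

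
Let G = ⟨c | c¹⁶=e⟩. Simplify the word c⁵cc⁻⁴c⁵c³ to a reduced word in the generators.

Multiply left to right, reducing at each step:
  (c⁵) · c = c⁶
  (c⁶) · c⁻⁴ = c²
  (c²) · c⁵ = c⁷
  (c⁷) · c³ = c¹⁰

Answer: c¹⁰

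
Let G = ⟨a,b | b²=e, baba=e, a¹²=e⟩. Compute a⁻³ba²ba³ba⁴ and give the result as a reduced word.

Multiply left to right, reducing at each step:
  (a⁹) · b = a⁹b
  (a⁹b) · a² = a⁷b
  (a⁷b) · b = a⁷
  (a⁷) · a³ = a¹⁰
  (a¹⁰) · b = a¹⁰b
  (a¹⁰b) · a⁴ = a⁶b

Answer: a⁶b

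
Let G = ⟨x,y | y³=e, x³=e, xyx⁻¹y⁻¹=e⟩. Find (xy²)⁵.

Compute successive powers of (xy²), reducing at each step:
  (xy²)²: (xy²) · x = x²y²;   (x²y²) · y² = x²y
  (xy²)³: (x²y) · x = y;   y · y² = e
  (xy²)⁴: e · x = x;   x · y² = xy²
  (xy²)⁵: (xy²) · x = x²y²;   (x²y²) · y² = x²y

Answer: x²y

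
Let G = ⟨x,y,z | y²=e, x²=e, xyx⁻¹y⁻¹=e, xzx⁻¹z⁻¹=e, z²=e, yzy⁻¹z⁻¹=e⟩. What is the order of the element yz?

Compute successive powers until reaching e:
  (yz)¹ = yz, (yz)² = e.
The smallest positive k with (yz)ᵏ = e is 2.

Answer: 2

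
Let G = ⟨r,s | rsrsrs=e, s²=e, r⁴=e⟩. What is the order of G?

Enumerate words in the generators, reducing via the relations: the distinct elements are
  {e, r, s, rs, r², r³, sr, rsr, r²s, r³s, sr², sr³, rsr², rsr³, r²sr, r³sr, sr²s, rsr²s, r²sr², r²sr³, r³sr², r³sr³, r²sr²s, r³sr²s}.
No further products give new elements, so |G| = 24.

Answer: 24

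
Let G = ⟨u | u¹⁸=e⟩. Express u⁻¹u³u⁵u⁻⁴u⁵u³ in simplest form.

Multiply left to right, reducing at each step:
  (u¹⁷) · u³ = u²
  (u²) · u⁵ = u⁷
  (u⁷) · u⁻⁴ = u³
  (u³) · u⁵ = u⁸
  (u⁸) · u³ = u¹¹

Answer: u¹¹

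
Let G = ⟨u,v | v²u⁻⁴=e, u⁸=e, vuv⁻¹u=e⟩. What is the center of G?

An element z ∈ Z(G) iff z commutes with every generator.
For example u⁴ is central: (u⁴)·u = u⁵ = u·(u⁴); (u⁴)·v = v⁻¹ = v·(u⁴).
Whereas u ∉ Z(G) since u·v = uv ≠ u³v⁻¹ = v·u.
Checking each of the 16 elements this way gives Z(G) = {e, u⁴}, of order 2.

Answer: {e, u⁴}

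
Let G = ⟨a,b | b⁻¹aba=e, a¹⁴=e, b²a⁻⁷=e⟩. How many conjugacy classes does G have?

The conjugacy classes (representative and size) are:
  [e] (size 1), [a¹³] (size 2), [a¹²] (size 2), [a¹¹] (size 2), [a⁴] (size 2), [a⁵] (size 2), [a⁸] (size 2), [a⁷] (size 1), [a⁵b⁻¹] (size 7), [a⁵b] (size 7).
Class equation: 1 + 2 + 2 + 2 + 2 + 2 + 2 + 1 + 7 + 7 = 28 = |G|. So G has 10 conjugacy classes.

Answer: 10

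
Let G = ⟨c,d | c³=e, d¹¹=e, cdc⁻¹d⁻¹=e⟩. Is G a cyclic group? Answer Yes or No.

|G| = 33. The element cd has order 33 (its powers give 33 distinct elements), so ⟨cd⟩ = G and G is cyclic.

Answer: Yes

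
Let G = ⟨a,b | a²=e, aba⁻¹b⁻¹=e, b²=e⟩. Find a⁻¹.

The order of a is 2 (smallest k with aᵏ = e), so a⁻¹ = a¹ = a.
Check: a · a → a · a = e, giving e as required.

Answer: a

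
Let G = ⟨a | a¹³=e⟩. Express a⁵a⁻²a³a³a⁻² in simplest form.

Multiply left to right, reducing at each step:
  (a⁵) · a⁻² = a³
  (a³) · a³ = a⁶
  (a⁶) · a³ = a⁹
  (a⁹) · a⁻² = a⁷

Answer: a⁷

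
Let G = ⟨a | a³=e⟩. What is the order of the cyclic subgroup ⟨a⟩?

|⟨a⟩| equals the order of a. Compute successive powers until reaching e:
  a¹ = a, a² = a², a³ = e.
The smallest positive k with aᵏ = e is 3, so |⟨a⟩| = 3.

Answer: 3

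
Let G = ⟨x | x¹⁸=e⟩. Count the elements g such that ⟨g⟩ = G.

G is cyclic of order 18. An element generates G iff its order is 18, and a cyclic group of order 18 has exactly φ(18) = 6 such elements.

Answer: 6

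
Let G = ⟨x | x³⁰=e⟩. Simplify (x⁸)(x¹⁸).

Compute (x⁸) · (x¹⁸) by multiplying left to right and reducing via the relations at each step:
  (x⁸) · x¹⁸ = x²⁶

Answer: x²⁶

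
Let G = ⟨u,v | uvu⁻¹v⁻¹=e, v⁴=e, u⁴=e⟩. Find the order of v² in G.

Compute successive powers until reaching e:
  (v²)¹ = v², (v²)² = e.
The smallest positive k with (v²)ᵏ = e is 2.

Answer: 2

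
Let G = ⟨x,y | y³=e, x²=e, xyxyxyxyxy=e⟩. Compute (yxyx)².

Compute successive powers of (yxyx), reducing at each step:
  (yxyx)²: (yxyx) · y = xy²xy²x;   (xy²xy²x) · x = xy²xy²;   (xy²xy²) · y = xy²x;   (xy²x) · x = xy²

Answer: xy²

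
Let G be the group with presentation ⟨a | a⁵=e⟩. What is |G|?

G is generated by a single element, so G is cyclic. The relator gives a⁵ = e and no smaller power is forced to be e, so the 5 powers {a, e, a², a³, a⁴} are distinct. Hence |G| = 5.

Answer: 5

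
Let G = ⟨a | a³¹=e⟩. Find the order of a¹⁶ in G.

Compute successive powers until reaching e:
  (a¹⁶)¹ = a¹⁶, (a¹⁶)² = a, (a¹⁶)³ = a¹⁷, (a¹⁶)⁴ = a², (a¹⁶)⁵ = a¹⁸, (a¹⁶)⁶ = a³, (a¹⁶)⁷ = a¹⁹, (a¹⁶)⁸ = a⁴, (a¹⁶)⁹ = a²⁰, (a¹⁶)¹⁰ = a⁵, (a¹⁶)¹¹ = a²¹, (a¹⁶)¹² = a⁶, (a¹⁶)¹³ = a²², (a¹⁶)¹⁴ = a⁷, (a¹⁶)¹⁵ = a²³, (a¹⁶)¹⁶ = a⁸, (a¹⁶)¹⁷ = a²⁴, (a¹⁶)¹⁸ = a⁹, (a¹⁶)¹⁹ = a²⁵, (a¹⁶)²⁰ = a¹⁰, (a¹⁶)²¹ = a²⁶, (a¹⁶)²² = a¹¹, (a¹⁶)²³ = a²⁷, (a¹⁶)²⁴ = a¹², (a¹⁶)²⁵ = a²⁸, (a¹⁶)²⁶ = a¹³, (a¹⁶)²⁷ = a²⁹, (a¹⁶)²⁸ = a¹⁴, (a¹⁶)²⁹ = a³⁰, (a¹⁶)³⁰ = a¹⁵, (a¹⁶)³¹ = e.
The smallest positive k with (a¹⁶)ᵏ = e is 31.

Answer: 31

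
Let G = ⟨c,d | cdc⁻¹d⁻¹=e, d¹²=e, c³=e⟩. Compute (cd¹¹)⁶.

Compute successive powers of (cd¹¹), reducing at each step:
  (cd¹¹)²: (cd¹¹) · c = c²d¹¹;   (c²d¹¹) · d¹¹ = c²d¹⁰
  (cd¹¹)³: (c²d¹⁰) · c = d¹⁰;   (d¹⁰) · d¹¹ = d⁹
  (cd¹¹)⁴: (d⁹) · c = cd⁹;   (cd⁹) · d¹¹ = cd⁸
  (cd¹¹)⁵: (cd⁸) · c = c²d⁸;   (c²d⁸) · d¹¹ = c²d⁷
  (cd¹¹)⁶: (c²d⁷) · c = d⁷;   (d⁷) · d¹¹ = d⁶

Answer: d⁶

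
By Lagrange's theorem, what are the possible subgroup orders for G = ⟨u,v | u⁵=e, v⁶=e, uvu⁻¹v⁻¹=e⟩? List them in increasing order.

|G| = 30 = 2 · 3 · 5. By Lagrange's theorem the order of any subgroup divides 30; the divisors of 30 are 1, 2, 3, 5, 6, 10, 15, 30.

Answer: 1, 2, 3, 5, 6, 10, 15, 30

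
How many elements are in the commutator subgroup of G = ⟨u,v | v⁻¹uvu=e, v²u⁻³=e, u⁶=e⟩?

G' = [G, G] is generated by all commutators. The generator-pair commutators are: [u, v] = u².
The subgroup they normally generate is {e, u², u⁴}, of order 3.
Check: |G/G'| = 12/3 = 4 is the order of the abelianisation.

Answer: 3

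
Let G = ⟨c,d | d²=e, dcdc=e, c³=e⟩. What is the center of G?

An element z ∈ Z(G) iff z commutes with every generator.
For example e is central: e·c = c = c·e; e·d = d = d·e.
Whereas c ∉ Z(G) since c·d = cd ≠ c²d = d·c.
Checking each of the 6 elements this way gives Z(G) = {e}, of order 1.

Answer: {e}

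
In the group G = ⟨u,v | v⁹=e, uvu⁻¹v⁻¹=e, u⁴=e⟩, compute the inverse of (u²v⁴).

The order of (u²v⁴) is 18 (smallest k with (u²v⁴)ᵏ = e), so (u²v⁴)⁻¹ = (u²v⁴)¹⁷ = u²v⁵.
Check: (u²v⁴) · (u²v⁵) → (u²v⁴) · u² = v⁴;   (v⁴) · v⁵ = e, giving e as required.

Answer: u²v⁵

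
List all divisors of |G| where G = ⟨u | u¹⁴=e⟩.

|G| = 14 = 2 · 7. By Lagrange's theorem the order of any subgroup divides 14; the divisors of 14 are 1, 2, 7, 14.

Answer: 1, 2, 7, 14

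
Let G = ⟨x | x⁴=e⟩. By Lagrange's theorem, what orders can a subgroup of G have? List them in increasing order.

|G| = 4 = 2². By Lagrange's theorem the order of any subgroup divides 4; the divisors of 4 are 1, 2, 4.

Answer: 1, 2, 4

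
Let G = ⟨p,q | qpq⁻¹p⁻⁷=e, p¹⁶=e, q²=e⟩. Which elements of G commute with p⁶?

⟨p⁶⟩ ⊆ C_G(p⁶) since powers of p⁶ commute with p⁶; so |C_G(p⁶)| ≥ |⟨p⁶⟩| = 8.
By orbit–stabilizer, |C_G(p⁶)| = |G| / |conj. class of p⁶| = 32 / 2 = 16.
The 16 elements commuting with p⁶ are {e, p, p², p³, p⁴, p⁵, p⁶, p⁷, p⁸, p⁹, p¹⁰, p¹¹, p¹², p¹³, p¹⁴, p¹⁵}.

Answer: {e, p, p², p³, p⁴, p⁵, p⁶, p⁷, p⁸, p⁹, p¹⁰, p¹¹, p¹², p¹³, p¹⁴, p¹⁵}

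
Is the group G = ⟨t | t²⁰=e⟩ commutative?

G has a single generator, so G is cyclic and hence abelian.

Answer: Yes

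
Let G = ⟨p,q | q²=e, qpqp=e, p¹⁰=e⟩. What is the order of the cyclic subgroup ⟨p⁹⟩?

|⟨p⁹⟩| equals the order of p⁹. Compute successive powers until reaching e:
  (p⁹)¹ = p⁹, (p⁹)² = p⁸, (p⁹)³ = p⁷, (p⁹)⁴ = p⁶, (p⁹)⁵ = p⁵, (p⁹)⁶ = p⁴, (p⁹)⁷ = p³, (p⁹)⁸ = p², (p⁹)⁹ = p, (p⁹)¹⁰ = e.
The smallest positive k with (p⁹)ᵏ = e is 10, so |⟨p⁹⟩| = 10.

Answer: 10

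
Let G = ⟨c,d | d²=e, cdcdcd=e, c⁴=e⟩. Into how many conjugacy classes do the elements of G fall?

The conjugacy classes (representative and size) are:
  [e] (size 1), [c³] (size 6), [c²dc²d] (size 3), [cdc³] (size 6), [dc³] (size 8).
Class equation: 1 + 6 + 3 + 6 + 8 = 24 = |G|. So G has 5 conjugacy classes.

Answer: 5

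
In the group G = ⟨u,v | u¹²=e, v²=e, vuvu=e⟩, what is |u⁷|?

Compute successive powers until reaching e:
  (u⁷)¹ = u⁷, (u⁷)² = u², (u⁷)³ = u⁹, (u⁷)⁴ = u⁴, (u⁷)⁵ = u¹¹, (u⁷)⁶ = u⁶, (u⁷)⁷ = u, (u⁷)⁸ = u⁸, (u⁷)⁹ = u³, (u⁷)¹⁰ = u¹⁰, (u⁷)¹¹ = u⁵, (u⁷)¹² = e.
The smallest positive k with (u⁷)ᵏ = e is 12.

Answer: 12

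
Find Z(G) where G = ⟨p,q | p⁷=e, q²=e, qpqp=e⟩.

An element z ∈ Z(G) iff z commutes with every generator.
For example e is central: e·p = p = p·e; e·q = q = q·e.
Whereas p ∉ Z(G) since p·q = pq ≠ p⁶q = q·p.
Checking each of the 14 elements this way gives Z(G) = {e}, of order 1.

Answer: {e}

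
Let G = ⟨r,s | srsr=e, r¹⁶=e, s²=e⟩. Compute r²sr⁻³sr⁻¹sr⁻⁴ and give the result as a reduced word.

Multiply left to right, reducing at each step:
  (r²) · s = r²s
  (r²s) · r⁻³ = r⁵s
  (r⁵s) · s = r⁵
  (r⁵) · r⁻¹ = r⁴
  (r⁴) · s = r⁴s
  (r⁴s) · r⁻⁴ = r⁸s

Answer: r⁸s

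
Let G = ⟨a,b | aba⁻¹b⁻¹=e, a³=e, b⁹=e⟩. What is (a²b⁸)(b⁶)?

Compute (a²b⁸) · (b⁶) by multiplying left to right and reducing via the relations at each step:
  (a²b⁸) · b⁶ = a²b⁵

Answer: a²b⁵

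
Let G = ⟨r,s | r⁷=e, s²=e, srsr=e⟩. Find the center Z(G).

An element z ∈ Z(G) iff z commutes with every generator.
For example e is central: e·r = r = r·e; e·s = s = s·e.
Whereas r ∉ Z(G) since r·s = rs ≠ r⁶s = s·r.
Checking each of the 14 elements this way gives Z(G) = {e}, of order 1.

Answer: {e}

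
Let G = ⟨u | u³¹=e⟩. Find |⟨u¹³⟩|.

|⟨u¹³⟩| equals the order of u¹³. Compute successive powers until reaching e:
  (u¹³)¹ = u¹³, (u¹³)² = u²⁶, (u¹³)³ = u⁸, (u¹³)⁴ = u²¹, (u¹³)⁵ = u³, (u¹³)⁶ = u¹⁶, (u¹³)⁷ = u²⁹, (u¹³)⁸ = u¹¹, (u¹³)⁹ = u²⁴, (u¹³)¹⁰ = u⁶, (u¹³)¹¹ = u¹⁹, (u¹³)¹² = u, (u¹³)¹³ = u¹⁴, (u¹³)¹⁴ = u²⁷, (u¹³)¹⁵ = u⁹, (u¹³)¹⁶ = u²², (u¹³)¹⁷ = u⁴, (u¹³)¹⁸ = u¹⁷, (u¹³)¹⁹ = u³⁰, (u¹³)²⁰ = u¹², (u¹³)²¹ = u²⁵, (u¹³)²² = u⁷, (u¹³)²³ = u²⁰, (u¹³)²⁴ = u², (u¹³)²⁵ = u¹⁵, (u¹³)²⁶ = u²⁸, (u¹³)²⁷ = u¹⁰, (u¹³)²⁸ = u²³, (u¹³)²⁹ = u⁵, (u¹³)³⁰ = u¹⁸, (u¹³)³¹ = e.
The smallest positive k with (u¹³)ᵏ = e is 31, so |⟨u¹³⟩| = 31.

Answer: 31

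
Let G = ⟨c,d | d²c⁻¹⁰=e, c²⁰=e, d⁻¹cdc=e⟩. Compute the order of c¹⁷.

Compute successive powers until reaching e:
  (c¹⁷)¹ = c¹⁷, (c¹⁷)² = c¹⁴, (c¹⁷)³ = c¹¹, (c¹⁷)⁴ = c⁸, (c¹⁷)⁵ = c⁵, (c¹⁷)⁶ = c², (c¹⁷)⁷ = c¹⁹, (c¹⁷)⁸ = c¹⁶, (c¹⁷)⁹ = c¹³, (c¹⁷)¹⁰ = c¹⁰, (c¹⁷)¹¹ = c⁷, (c¹⁷)¹² = c⁴, (c¹⁷)¹³ = c, (c¹⁷)¹⁴ = c¹⁸, (c¹⁷)¹⁵ = c¹⁵, (c¹⁷)¹⁶ = c¹², (c¹⁷)¹⁷ = c⁹, (c¹⁷)¹⁸ = c⁶, (c¹⁷)¹⁹ = c³, (c¹⁷)²⁰ = e.
The smallest positive k with (c¹⁷)ᵏ = e is 20.

Answer: 20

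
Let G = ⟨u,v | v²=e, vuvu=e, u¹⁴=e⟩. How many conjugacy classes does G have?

The conjugacy classes (representative and size) are:
  [e] (size 1), [u¹³] (size 2), [u²] (size 2), [u³] (size 2), [u¹⁰] (size 2), [u⁵] (size 2), [u⁸] (size 2), [u⁷] (size 1), [u⁶v] (size 7), [u⁹v] (size 7).
Class equation: 1 + 2 + 2 + 2 + 2 + 2 + 2 + 1 + 7 + 7 = 28 = |G|. So G has 10 conjugacy classes.

Answer: 10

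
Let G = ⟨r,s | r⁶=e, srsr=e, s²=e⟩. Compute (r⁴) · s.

Compute (r⁴) · s by multiplying left to right and reducing via the relations at each step:
  (r⁴) · s = r⁴s

Answer: r⁴s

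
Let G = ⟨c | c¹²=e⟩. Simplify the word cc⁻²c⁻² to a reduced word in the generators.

Multiply left to right, reducing at each step:
  c · c⁻² = c¹¹
  (c¹¹) · c⁻² = c⁹

Answer: c⁹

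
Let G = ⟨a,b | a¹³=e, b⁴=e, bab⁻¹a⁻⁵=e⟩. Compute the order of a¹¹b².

Compute successive powers until reaching e:
  (a¹¹b²)¹ = a¹¹b², (a¹¹b²)² = e.
The smallest positive k with (a¹¹b²)ᵏ = e is 2.

Answer: 2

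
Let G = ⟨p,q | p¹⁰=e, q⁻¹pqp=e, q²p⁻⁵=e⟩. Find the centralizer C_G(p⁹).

⟨p⁹⟩ ⊆ C_G(p⁹) since powers of p⁹ commute with p⁹; so |C_G(p⁹)| ≥ |⟨p⁹⟩| = 10.
By orbit–stabilizer, |C_G(p⁹)| = |G| / |conj. class of p⁹| = 20 / 2 = 10.
The 10 elements commuting with p⁹ are {e, p, p², p³, p⁴, p⁵, p⁶, p⁷, p⁸, p⁹}.

Answer: {e, p, p², p³, p⁴, p⁵, p⁶, p⁷, p⁸, p⁹}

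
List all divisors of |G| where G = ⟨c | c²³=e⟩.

|G| = 23 = 23. By Lagrange's theorem the order of any subgroup divides 23; the divisors of 23 are 1, 23.

Answer: 1, 23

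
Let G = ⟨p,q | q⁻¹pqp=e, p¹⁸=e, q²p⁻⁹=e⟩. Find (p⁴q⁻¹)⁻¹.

The order of (p⁴q⁻¹) is 4 (smallest k with (p⁴q⁻¹)ᵏ = e), so (p⁴q⁻¹)⁻¹ = (p⁴q⁻¹)³ = p⁴q.
Check: (p⁴q⁻¹) · (p⁴q) → (p⁴q⁻¹) · p⁴ = q⁻¹;   (q⁻¹) · q = e, giving e as required.

Answer: p⁴q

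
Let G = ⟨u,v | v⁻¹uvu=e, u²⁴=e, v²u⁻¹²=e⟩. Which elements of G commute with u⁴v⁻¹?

⟨u⁴v⁻¹⟩ ⊆ C_G(u⁴v⁻¹) since powers of u⁴v⁻¹ commute with u⁴v⁻¹; so |C_G(u⁴v⁻¹)| ≥ |⟨u⁴v⁻¹⟩| = 4.
By orbit–stabilizer, |C_G(u⁴v⁻¹)| = |G| / |conj. class of u⁴v⁻¹| = 48 / 12 = 4.
The 4 elements commuting with u⁴v⁻¹ are {e, u¹², u⁴v, u⁴v⁻¹}.

Answer: {e, u¹², u⁴v, u⁴v⁻¹}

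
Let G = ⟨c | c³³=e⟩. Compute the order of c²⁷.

Compute successive powers until reaching e:
  (c²⁷)¹ = c²⁷, (c²⁷)² = c²¹, (c²⁷)³ = c¹⁵, (c²⁷)⁴ = c⁹, (c²⁷)⁵ = c³, (c²⁷)⁶ = c³⁰, (c²⁷)⁷ = c²⁴, (c²⁷)⁸ = c¹⁸, (c²⁷)⁹ = c¹², (c²⁷)¹⁰ = c⁶, (c²⁷)¹¹ = e.
The smallest positive k with (c²⁷)ᵏ = e is 11.

Answer: 11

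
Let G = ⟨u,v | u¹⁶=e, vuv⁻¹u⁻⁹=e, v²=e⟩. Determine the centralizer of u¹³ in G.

⟨u¹³⟩ ⊆ C_G(u¹³) since powers of u¹³ commute with u¹³; so |C_G(u¹³)| ≥ |⟨u¹³⟩| = 16.
By orbit–stabilizer, |C_G(u¹³)| = |G| / |conj. class of u¹³| = 32 / 2 = 16.
The 16 elements commuting with u¹³ are {e, u, u², u³, u⁴, u⁵, u⁶, u⁷, u⁸, u⁹, u¹⁰, u¹¹, u¹², u¹³, u¹⁴, u¹⁵}.

Answer: {e, u, u², u³, u⁴, u⁵, u⁶, u⁷, u⁸, u⁹, u¹⁰, u¹¹, u¹², u¹³, u¹⁴, u¹⁵}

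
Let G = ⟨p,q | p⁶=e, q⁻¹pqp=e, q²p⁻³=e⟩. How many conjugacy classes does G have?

The conjugacy classes (representative and size) are:
  [e] (size 1), [p] (size 2), [p²] (size 2), [p³] (size 1), [pq⁻¹] (size 3), [p²q⁻¹] (size 3).
Class equation: 1 + 2 + 2 + 1 + 3 + 3 = 12 = |G|. So G has 6 conjugacy classes.

Answer: 6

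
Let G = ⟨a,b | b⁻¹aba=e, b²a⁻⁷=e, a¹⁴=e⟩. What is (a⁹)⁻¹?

The order of (a⁹) is 14 (smallest k with (a⁹)ᵏ = e), so (a⁹)⁻¹ = (a⁹)¹³ = a⁵.
Check: (a⁹) · (a⁵) → (a⁹) · a⁵ = e, giving e as required.

Answer: a⁵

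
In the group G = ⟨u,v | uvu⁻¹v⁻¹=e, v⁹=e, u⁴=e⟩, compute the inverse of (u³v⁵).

The order of (u³v⁵) is 36 (smallest k with (u³v⁵)ᵏ = e), so (u³v⁵)⁻¹ = (u³v⁵)³⁵ = uv⁴.
Check: (u³v⁵) · (uv⁴) → (u³v⁵) · u = v⁵;   (v⁵) · v⁴ = e, giving e as required.

Answer: uv⁴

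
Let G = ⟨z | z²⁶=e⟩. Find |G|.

G is generated by a single element, so G is cyclic. The relator gives z²⁶ = e and no smaller power is forced to be e, so the 26 powers {e, z, z², z³, z⁴, z⁵, z⁶, z⁷, z⁸, z⁹, z²², z²³, z²¹, z²⁰, z²⁴, z²⁵, z¹², z¹³, z¹¹, z¹⁰, z¹⁴, z¹⁵, z¹⁶, z¹⁷, z¹⁸, z¹⁹} are distinct. Hence |G| = 26.

Answer: 26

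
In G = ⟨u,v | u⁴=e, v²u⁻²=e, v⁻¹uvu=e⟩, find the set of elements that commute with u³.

⟨u³⟩ ⊆ C_G(u³) since powers of u³ commute with u³; so |C_G(u³)| ≥ |⟨u³⟩| = 4.
By orbit–stabilizer, |C_G(u³)| = |G| / |conj. class of u³| = 8 / 2 = 4.
The 4 elements commuting with u³ are {e, u, u², u³}.

Answer: {e, u, u², u³}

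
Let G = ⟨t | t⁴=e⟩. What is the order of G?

G is generated by a single element, so G is cyclic. The relator gives t⁴ = e and no smaller power is forced to be e, so the 4 powers {e, t, t², t³} are distinct. Hence |G| = 4.

Answer: 4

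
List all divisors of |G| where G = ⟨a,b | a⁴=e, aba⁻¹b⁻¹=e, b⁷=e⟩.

|G| = 28 = 2² · 7. By Lagrange's theorem the order of any subgroup divides 28; the divisors of 28 are 1, 2, 4, 7, 14, 28.

Answer: 1, 2, 4, 7, 14, 28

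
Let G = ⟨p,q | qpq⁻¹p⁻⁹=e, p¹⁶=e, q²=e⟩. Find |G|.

Enumerate words in the generators, reducing via the relations: the distinct elements are
  {e, p, q, pq, p², p³, p⁴, p⁵, p⁶, p⁷, p⁸, p⁹, p²q, p³q, p¹², p¹³, p¹¹, p¹⁰, p¹⁴, p¹⁵, p⁴q, p⁵q, p⁶q, p⁷q, p⁸q, p⁹q, p¹²q, p¹³q, p¹¹q, p¹⁰q, p¹⁴q, p¹⁵q}.
No further products give new elements, so |G| = 32.

Answer: 32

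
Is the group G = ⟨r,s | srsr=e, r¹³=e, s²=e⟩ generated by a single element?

Every cyclic group is abelian. But r·s = rs while s·r = r¹²s, so r·s ≠ s·r and G is not abelian. Hence G is not cyclic.

Answer: No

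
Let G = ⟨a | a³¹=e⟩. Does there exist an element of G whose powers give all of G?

|G| = 31. The element a has order 31 (its powers give 31 distinct elements), so ⟨a⟩ = G and G is cyclic.

Answer: Yes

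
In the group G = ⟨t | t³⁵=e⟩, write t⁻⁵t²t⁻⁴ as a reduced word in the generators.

Multiply left to right, reducing at each step:
  (t³⁰) · t² = t³²
  (t³²) · t⁻⁴ = t²⁸

Answer: t²⁸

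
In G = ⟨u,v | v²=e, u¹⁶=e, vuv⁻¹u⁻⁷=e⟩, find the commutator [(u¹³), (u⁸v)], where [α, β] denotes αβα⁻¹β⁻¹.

[(u¹³), (u⁸v)] = (u¹³)·(u⁸v)·(u¹³)⁻¹·(u⁸v)⁻¹.
  (u¹³) · (u⁸v) = u⁵v
  (u⁵v) · (u³) = u¹⁰v
  (u¹⁰v) · (u⁸v) = u²

Answer: u²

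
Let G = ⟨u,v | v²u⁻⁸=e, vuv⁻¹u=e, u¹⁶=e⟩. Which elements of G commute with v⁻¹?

⟨v⁻¹⟩ ⊆ C_G(v⁻¹) since powers of v⁻¹ commute with v⁻¹; so |C_G(v⁻¹)| ≥ |⟨v⁻¹⟩| = 4.
By orbit–stabilizer, |C_G(v⁻¹)| = |G| / |conj. class of v⁻¹| = 32 / 8 = 4.
The 4 elements commuting with v⁻¹ are {e, u⁸, v, v⁻¹}.

Answer: {e, u⁸, v, v⁻¹}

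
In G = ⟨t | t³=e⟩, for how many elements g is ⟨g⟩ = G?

G is cyclic of order 3. An element generates G iff its order is 3, and a cyclic group of order 3 has exactly φ(3) = 2 such elements.

Answer: 2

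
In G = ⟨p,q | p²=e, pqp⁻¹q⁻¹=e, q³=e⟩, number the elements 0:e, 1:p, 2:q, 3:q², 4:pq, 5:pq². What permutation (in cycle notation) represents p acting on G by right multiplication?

(0 1)(2 4)(3 5)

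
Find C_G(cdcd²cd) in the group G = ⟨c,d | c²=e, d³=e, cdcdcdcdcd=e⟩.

⟨cdcd²cd⟩ ⊆ C_G(cdcd²cd) since powers of cdcd²cd commute with cdcd²cd; so |C_G(cdcd²cd)| ≥ |⟨cdcd²cd⟩| = 3.
By orbit–stabilizer, |C_G(cdcd²cd)| = |G| / |conj. class of cdcd²cd| = 60 / 20 = 3.
The 3 elements commuting with cdcd²cd are {e, cdcd²cd, d²cdcd²c}.

Answer: {e, cdcd²cd, d²cdcd²c}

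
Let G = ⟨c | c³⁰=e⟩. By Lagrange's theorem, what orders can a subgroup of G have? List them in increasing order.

|G| = 30 = 2 · 3 · 5. By Lagrange's theorem the order of any subgroup divides 30; the divisors of 30 are 1, 2, 3, 5, 6, 10, 15, 30.

Answer: 1, 2, 3, 5, 6, 10, 15, 30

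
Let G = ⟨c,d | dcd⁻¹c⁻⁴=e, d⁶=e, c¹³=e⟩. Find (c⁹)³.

Compute successive powers of (c⁹), reducing at each step:
  (c⁹)²: (c⁹) · c⁹ = c⁵
  (c⁹)³: (c⁵) · c⁹ = c

Answer: c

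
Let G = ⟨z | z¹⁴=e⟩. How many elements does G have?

G is generated by a single element, so G is cyclic. The relator gives z¹⁴ = e and no smaller power is forced to be e, so the 14 powers {e, z, z², z³, z⁴, z⁵, z⁶, z⁷, z⁸, z⁹, z¹², z¹³, z¹¹, z¹⁰} are distinct. Hence |G| = 14.

Answer: 14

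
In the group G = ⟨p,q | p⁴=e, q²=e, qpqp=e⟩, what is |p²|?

Compute successive powers until reaching e:
  (p²)¹ = p², (p²)² = e.
The smallest positive k with (p²)ᵏ = e is 2.

Answer: 2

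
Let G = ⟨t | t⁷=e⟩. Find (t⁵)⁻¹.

The order of (t⁵) is 7 (smallest k with (t⁵)ᵏ = e), so (t⁵)⁻¹ = (t⁵)⁶ = t².
Check: (t⁵) · (t²) → (t⁵) · t² = e, giving e as required.

Answer: t²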